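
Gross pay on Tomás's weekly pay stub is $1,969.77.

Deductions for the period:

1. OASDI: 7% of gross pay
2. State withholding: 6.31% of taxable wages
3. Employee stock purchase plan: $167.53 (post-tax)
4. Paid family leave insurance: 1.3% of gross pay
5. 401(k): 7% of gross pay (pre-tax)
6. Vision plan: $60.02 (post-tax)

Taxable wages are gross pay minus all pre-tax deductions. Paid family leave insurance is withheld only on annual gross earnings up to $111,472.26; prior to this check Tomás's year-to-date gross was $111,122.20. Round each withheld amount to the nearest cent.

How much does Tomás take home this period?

$1,346.32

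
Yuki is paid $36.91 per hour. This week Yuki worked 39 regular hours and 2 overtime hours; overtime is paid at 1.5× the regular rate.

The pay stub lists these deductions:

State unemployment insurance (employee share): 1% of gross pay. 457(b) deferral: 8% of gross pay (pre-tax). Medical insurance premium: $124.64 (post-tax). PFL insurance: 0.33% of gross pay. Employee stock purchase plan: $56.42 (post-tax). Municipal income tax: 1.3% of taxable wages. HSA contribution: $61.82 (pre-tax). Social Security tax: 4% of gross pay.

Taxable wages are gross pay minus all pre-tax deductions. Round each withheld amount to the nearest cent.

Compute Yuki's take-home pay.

$1082.95

Regular pay: 39 × $36.91 = $1439.49
Overtime pay: 2 × $36.91 × 1.5 = $110.73
Gross pay = $1439.49 + $110.73 = $1550.22
457(b) deferral: $1550.22 × 0.08 = $124.02
HSA contribution: $61.82
Pre-tax total = $124.02 + $61.82 = $185.84
Taxable wages = $1550.22 − $185.84 = $1364.38
Municipal income tax: $1364.38 × 0.013 = $17.74
PFL insurance: $1550.22 × 0.0033 = $5.12
State unemployment insurance (employee share): $1550.22 × 0.01 = $15.50
Social Security tax: $1550.22 × 0.04 = $62.01
Employee stock purchase plan: $56.42
Medical insurance premium: $124.64
Total deductions = $124.02 + $61.82 + $17.74 + $5.12 + $15.50 + $62.01 + $56.42 + $124.64 = $467.27
Net pay = $1550.22 − $467.27 = $1082.95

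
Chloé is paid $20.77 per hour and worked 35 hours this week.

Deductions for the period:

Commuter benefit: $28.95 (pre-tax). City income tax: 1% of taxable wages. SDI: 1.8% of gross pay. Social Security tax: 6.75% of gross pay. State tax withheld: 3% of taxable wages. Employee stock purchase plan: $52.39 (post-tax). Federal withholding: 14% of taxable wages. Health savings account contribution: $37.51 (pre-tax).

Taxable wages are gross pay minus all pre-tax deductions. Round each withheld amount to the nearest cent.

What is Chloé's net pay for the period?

Gross pay: 35 × $20.77 = $726.95
Health savings account contribution: $37.51
Commuter benefit: $28.95
Pre-tax total = $37.51 + $28.95 = $66.46
Taxable wages = $726.95 − $66.46 = $660.49
Federal withholding: $660.49 × 0.14 = $92.47
City income tax: $660.49 × 0.01 = $6.60
State tax withheld: $660.49 × 0.03 = $19.81
Social Security tax: $726.95 × 0.0675 = $49.07
SDI: $726.95 × 0.018 = $13.09
Employee stock purchase plan: $52.39
Total deductions = $37.51 + $28.95 + $92.47 + $6.60 + $19.81 + $49.07 + $13.09 + $52.39 = $299.89
Net pay = $726.95 − $299.89 = $427.06

$427.06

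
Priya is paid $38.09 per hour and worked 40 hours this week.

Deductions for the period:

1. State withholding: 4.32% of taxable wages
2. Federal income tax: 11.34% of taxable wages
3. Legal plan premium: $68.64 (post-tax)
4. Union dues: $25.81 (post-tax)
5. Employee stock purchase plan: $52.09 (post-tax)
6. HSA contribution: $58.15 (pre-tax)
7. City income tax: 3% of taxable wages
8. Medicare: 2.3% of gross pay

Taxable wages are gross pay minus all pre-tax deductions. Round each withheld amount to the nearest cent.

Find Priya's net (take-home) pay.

Gross pay: 40 × $38.09 = $1523.60
HSA contribution: $58.15
Taxable wages = $1523.60 − $58.15 = $1465.45
Federal income tax: $1465.45 × 0.1134 = $166.18
City income tax: $1465.45 × 0.03 = $43.96
State withholding: $1465.45 × 0.0432 = $63.31
Medicare: $1523.60 × 0.023 = $35.04
Legal plan premium: $68.64
Union dues: $25.81
Employee stock purchase plan: $52.09
Total deductions = $58.15 + $166.18 + $43.96 + $63.31 + $35.04 + $68.64 + $25.81 + $52.09 = $513.18
Net pay = $1523.60 − $513.18 = $1010.42

$1010.42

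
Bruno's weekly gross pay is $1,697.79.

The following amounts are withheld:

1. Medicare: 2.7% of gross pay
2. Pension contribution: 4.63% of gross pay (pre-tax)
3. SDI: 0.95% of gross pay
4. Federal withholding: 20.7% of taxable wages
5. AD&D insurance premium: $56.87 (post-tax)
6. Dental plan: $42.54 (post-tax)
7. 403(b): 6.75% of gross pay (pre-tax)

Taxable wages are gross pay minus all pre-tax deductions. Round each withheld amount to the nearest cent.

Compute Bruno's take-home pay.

$1,031.75

Pension contribution: $1,697.79 × 0.0463 = $78.61
403(b): $1,697.79 × 0.0675 = $114.60
Pre-tax total = $78.61 + $114.60 = $193.21
Taxable wages = $1,697.79 − $193.21 = $1,504.58
Federal withholding: $1,504.58 × 0.207 = $311.45
Medicare: $1,697.79 × 0.027 = $45.84
SDI: $1,697.79 × 0.0095 = $16.13
Dental plan: $42.54
AD&D insurance premium: $56.87
Total deductions = $78.61 + $114.60 + $311.45 + $45.84 + $16.13 + $42.54 + $56.87 = $666.04
Net pay = $1,697.79 − $666.04 = $1,031.75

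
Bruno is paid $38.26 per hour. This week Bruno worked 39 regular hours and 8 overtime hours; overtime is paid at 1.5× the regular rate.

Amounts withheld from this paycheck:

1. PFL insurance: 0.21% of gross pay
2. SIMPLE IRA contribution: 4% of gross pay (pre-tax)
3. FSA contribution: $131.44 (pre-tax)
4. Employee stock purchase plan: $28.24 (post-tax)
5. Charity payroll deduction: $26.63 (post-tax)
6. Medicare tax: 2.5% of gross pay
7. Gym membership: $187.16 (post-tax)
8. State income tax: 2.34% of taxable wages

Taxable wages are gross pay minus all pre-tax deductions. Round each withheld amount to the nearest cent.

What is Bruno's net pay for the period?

$1406.10

Regular pay: 39 × $38.26 = $1492.14
Overtime pay: 8 × $38.26 × 1.5 = $459.12
Gross pay = $1492.14 + $459.12 = $1951.26
FSA contribution: $131.44
SIMPLE IRA contribution: $1951.26 × 0.04 = $78.05
Pre-tax total = $131.44 + $78.05 = $209.49
Taxable wages = $1951.26 − $209.49 = $1741.77
State income tax: $1741.77 × 0.0234 = $40.76
PFL insurance: $1951.26 × 0.0021 = $4.10
Medicare tax: $1951.26 × 0.025 = $48.78
Employee stock purchase plan: $28.24
Gym membership: $187.16
Charity payroll deduction: $26.63
Total deductions = $131.44 + $78.05 + $40.76 + $4.10 + $48.78 + $28.24 + $187.16 + $26.63 = $545.16
Net pay = $1951.26 − $545.16 = $1406.10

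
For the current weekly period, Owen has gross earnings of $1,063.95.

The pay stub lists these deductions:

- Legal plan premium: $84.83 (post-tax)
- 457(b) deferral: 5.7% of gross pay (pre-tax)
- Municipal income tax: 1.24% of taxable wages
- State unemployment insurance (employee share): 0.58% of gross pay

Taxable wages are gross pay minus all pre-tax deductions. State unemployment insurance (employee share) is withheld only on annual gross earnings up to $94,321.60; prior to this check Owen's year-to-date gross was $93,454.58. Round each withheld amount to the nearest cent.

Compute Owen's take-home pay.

457(b) deferral: $1,063.95 × 0.057 = $60.65
Taxable wages = $1,063.95 − $60.65 = $1,003.30
Municipal income tax: $1,003.30 × 0.0124 = $12.44
State unemployment insurance (employee share): only $94,321.60 − $93,454.58 = $867.02 of this check is subject → $867.02 × 0.0058 = $5.03
Legal plan premium: $84.83
Total deductions = $60.65 + $12.44 + $5.03 + $84.83 = $162.95
Net pay = $1,063.95 − $162.95 = $901.00

$901.00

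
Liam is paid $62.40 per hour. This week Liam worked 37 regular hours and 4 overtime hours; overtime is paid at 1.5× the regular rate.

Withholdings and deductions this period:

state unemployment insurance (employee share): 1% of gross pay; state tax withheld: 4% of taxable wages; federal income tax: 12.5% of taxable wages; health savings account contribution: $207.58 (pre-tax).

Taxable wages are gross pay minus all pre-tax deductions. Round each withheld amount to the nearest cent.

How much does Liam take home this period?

Regular pay: 37 × $62.40 = $2,308.80
Overtime pay: 4 × $62.40 × 1.5 = $374.40
Gross pay = $2,308.80 + $374.40 = $2,683.20
Health savings account contribution: $207.58
Taxable wages = $2,683.20 − $207.58 = $2,475.62
State tax withheld: $2,475.62 × 0.04 = $99.02
Federal income tax: $2,475.62 × 0.125 = $309.45
State unemployment insurance (employee share): $2,683.20 × 0.01 = $26.83
Total deductions = $207.58 + $99.02 + $309.45 + $26.83 = $642.88
Net pay = $2,683.20 − $642.88 = $2,040.32

$2,040.32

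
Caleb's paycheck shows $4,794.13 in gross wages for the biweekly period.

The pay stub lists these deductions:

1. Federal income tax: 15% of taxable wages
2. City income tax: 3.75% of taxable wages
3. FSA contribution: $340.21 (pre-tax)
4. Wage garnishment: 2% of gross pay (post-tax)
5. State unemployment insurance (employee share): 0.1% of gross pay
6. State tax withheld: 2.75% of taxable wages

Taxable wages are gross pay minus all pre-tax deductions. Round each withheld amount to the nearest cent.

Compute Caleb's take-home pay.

$3,395.66

FSA contribution: $340.21
Taxable wages = $4,794.13 − $340.21 = $4,453.92
City income tax: $4,453.92 × 0.0375 = $167.02
Federal income tax: $4,453.92 × 0.15 = $668.09
State tax withheld: $4,453.92 × 0.0275 = $122.48
State unemployment insurance (employee share): $4,794.13 × 0.001 = $4.79
Wage garnishment: $4,794.13 × 0.02 = $95.88
Total deductions = $340.21 + $167.02 + $668.09 + $122.48 + $4.79 + $95.88 = $1,398.47
Net pay = $4,794.13 − $1,398.47 = $3,395.66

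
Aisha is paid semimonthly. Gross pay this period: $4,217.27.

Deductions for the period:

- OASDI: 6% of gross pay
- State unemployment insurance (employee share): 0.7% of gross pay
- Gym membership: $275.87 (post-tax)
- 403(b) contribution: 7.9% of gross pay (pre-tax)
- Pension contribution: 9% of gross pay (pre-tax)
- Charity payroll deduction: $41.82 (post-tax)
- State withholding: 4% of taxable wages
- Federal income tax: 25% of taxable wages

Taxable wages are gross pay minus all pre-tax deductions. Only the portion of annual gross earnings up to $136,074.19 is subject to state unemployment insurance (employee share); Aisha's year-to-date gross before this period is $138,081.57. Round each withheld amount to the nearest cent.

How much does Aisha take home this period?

$1,917.51

Pension contribution: $4,217.27 × 0.09 = $379.55
403(b) contribution: $4,217.27 × 0.079 = $333.16
Pre-tax total = $379.55 + $333.16 = $712.71
Taxable wages = $4,217.27 − $712.71 = $3,504.56
State withholding: $3,504.56 × 0.04 = $140.18
Federal income tax: $3,504.56 × 0.25 = $876.14
OASDI: $4,217.27 × 0.06 = $253.04
State unemployment insurance (employee share): annual cap $136,074.19 already reached (YTD $138,081.57), so $0.00
Gym membership: $275.87
Charity payroll deduction: $41.82
Total deductions = $379.55 + $333.16 + $140.18 + $876.14 + $253.04 + $0.00 + $275.87 + $41.82 = $2,299.76
Net pay = $4,217.27 − $2,299.76 = $1,917.51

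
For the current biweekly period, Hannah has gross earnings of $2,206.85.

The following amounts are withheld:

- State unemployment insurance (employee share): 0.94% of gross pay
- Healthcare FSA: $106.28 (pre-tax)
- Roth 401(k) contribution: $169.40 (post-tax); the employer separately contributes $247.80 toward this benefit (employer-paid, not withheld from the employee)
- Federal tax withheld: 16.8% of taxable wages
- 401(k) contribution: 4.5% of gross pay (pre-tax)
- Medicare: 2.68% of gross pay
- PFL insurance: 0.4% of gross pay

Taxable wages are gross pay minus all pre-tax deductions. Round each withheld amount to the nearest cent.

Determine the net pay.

$1,406.94

Healthcare FSA: $106.28
401(k) contribution: $2,206.85 × 0.045 = $99.31
Pre-tax total = $106.28 + $99.31 = $205.59
Taxable wages = $2,206.85 − $205.59 = $2,001.26
Federal tax withheld: $2,001.26 × 0.168 = $336.21
State unemployment insurance (employee share): $2,206.85 × 0.0094 = $20.74
Medicare: $2,206.85 × 0.0268 = $59.14
PFL insurance: $2,206.85 × 0.004 = $8.83
Roth 401(k) contribution: $169.40
(Employer's $247.80 toward Roth 401(k) contribution is not withheld from the employee.)
Total deductions = $106.28 + $99.31 + $336.21 + $20.74 + $59.14 + $8.83 + $169.40 = $799.91
Net pay = $2,206.85 − $799.91 = $1,406.94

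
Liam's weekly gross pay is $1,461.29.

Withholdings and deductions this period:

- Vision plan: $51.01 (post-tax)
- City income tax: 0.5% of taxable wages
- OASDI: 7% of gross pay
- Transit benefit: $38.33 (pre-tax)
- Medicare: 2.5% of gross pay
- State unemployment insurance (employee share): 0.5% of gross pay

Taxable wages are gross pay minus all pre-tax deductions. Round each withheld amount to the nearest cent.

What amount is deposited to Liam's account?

$1,218.71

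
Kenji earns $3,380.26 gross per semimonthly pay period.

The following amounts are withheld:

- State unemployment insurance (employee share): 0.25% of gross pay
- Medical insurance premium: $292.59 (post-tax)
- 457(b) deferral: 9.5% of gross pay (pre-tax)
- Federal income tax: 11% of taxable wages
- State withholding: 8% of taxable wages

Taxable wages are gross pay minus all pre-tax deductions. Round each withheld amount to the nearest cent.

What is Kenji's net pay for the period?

$2,176.86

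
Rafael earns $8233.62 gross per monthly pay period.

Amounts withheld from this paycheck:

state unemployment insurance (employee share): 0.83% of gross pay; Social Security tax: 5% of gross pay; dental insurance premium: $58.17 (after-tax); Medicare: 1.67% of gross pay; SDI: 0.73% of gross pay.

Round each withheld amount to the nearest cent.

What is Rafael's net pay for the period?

Social Security tax: $8233.62 × 0.05 = $411.68
State unemployment insurance (employee share): $8233.62 × 0.0083 = $68.34
Medicare: $8233.62 × 0.0167 = $137.50
SDI: $8233.62 × 0.0073 = $60.11
Dental insurance premium: $58.17
Total deductions = $411.68 + $68.34 + $137.50 + $60.11 + $58.17 = $735.80
Net pay = $8233.62 − $735.80 = $7497.82

$7497.82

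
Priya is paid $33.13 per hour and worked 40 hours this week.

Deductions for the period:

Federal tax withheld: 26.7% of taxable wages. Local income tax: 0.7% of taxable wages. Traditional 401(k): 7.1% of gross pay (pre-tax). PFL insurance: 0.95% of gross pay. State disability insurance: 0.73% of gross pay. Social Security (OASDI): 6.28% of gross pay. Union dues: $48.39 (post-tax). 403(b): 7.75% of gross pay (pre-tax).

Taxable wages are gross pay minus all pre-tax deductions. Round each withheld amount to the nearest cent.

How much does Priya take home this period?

Gross pay: 40 × $33.13 = $1,325.20
Traditional 401(k): $1,325.20 × 0.071 = $94.09
403(b): $1,325.20 × 0.0775 = $102.70
Pre-tax total = $94.09 + $102.70 = $196.79
Taxable wages = $1,325.20 − $196.79 = $1,128.41
Federal tax withheld: $1,128.41 × 0.267 = $301.29
Local income tax: $1,128.41 × 0.007 = $7.90
State disability insurance: $1,325.20 × 0.0073 = $9.67
PFL insurance: $1,325.20 × 0.0095 = $12.59
Social Security (OASDI): $1,325.20 × 0.0628 = $83.22
Union dues: $48.39
Total deductions = $94.09 + $102.70 + $301.29 + $7.90 + $9.67 + $12.59 + $83.22 + $48.39 = $659.85
Net pay = $1,325.20 − $659.85 = $665.35

$665.35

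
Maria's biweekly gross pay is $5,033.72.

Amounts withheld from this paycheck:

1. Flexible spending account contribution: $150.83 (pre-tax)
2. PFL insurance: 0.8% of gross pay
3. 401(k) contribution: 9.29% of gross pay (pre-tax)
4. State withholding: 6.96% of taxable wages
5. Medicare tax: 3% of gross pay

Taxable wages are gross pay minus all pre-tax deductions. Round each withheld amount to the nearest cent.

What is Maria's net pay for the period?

401(k) contribution: $5,033.72 × 0.0929 = $467.63
Flexible spending account contribution: $150.83
Pre-tax total = $467.63 + $150.83 = $618.46
Taxable wages = $5,033.72 − $618.46 = $4,415.26
State withholding: $4,415.26 × 0.0696 = $307.30
PFL insurance: $5,033.72 × 0.008 = $40.27
Medicare tax: $5,033.72 × 0.03 = $151.01
Total deductions = $467.63 + $150.83 + $307.30 + $40.27 + $151.01 = $1,117.04
Net pay = $5,033.72 − $1,117.04 = $3,916.68

$3,916.68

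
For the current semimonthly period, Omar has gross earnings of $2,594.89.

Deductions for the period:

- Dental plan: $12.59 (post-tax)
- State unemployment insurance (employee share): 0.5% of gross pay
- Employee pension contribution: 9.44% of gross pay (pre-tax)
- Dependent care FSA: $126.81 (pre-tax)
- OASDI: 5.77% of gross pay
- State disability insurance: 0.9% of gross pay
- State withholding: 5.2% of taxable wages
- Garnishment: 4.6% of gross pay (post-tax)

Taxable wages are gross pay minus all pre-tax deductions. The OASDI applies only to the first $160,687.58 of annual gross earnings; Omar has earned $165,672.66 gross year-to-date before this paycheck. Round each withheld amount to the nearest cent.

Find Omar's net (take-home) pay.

Employee pension contribution: $2,594.89 × 0.0944 = $244.96
Dependent care FSA: $126.81
Pre-tax total = $244.96 + $126.81 = $371.77
Taxable wages = $2,594.89 − $371.77 = $2,223.12
State withholding: $2,223.12 × 0.052 = $115.60
State disability insurance: $2,594.89 × 0.009 = $23.35
OASDI: annual cap $160,687.58 already reached (YTD $165,672.66), so $0.00
State unemployment insurance (employee share): $2,594.89 × 0.005 = $12.97
Garnishment: $2,594.89 × 0.046 = $119.36
Dental plan: $12.59
Total deductions = $244.96 + $126.81 + $115.60 + $23.35 + $0.00 + $12.97 + $119.36 + $12.59 = $655.64
Net pay = $2,594.89 − $655.64 = $1,939.25

$1,939.25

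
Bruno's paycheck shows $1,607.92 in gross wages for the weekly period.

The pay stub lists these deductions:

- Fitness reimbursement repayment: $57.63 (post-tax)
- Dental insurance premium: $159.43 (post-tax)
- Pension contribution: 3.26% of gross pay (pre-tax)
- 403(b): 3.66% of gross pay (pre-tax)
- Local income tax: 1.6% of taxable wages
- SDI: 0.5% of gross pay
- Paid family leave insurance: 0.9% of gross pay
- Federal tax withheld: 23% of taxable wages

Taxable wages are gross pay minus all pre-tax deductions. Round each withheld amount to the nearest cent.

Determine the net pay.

$888.90

403(b): $1,607.92 × 0.0366 = $58.85
Pension contribution: $1,607.92 × 0.0326 = $52.42
Pre-tax total = $58.85 + $52.42 = $111.27
Taxable wages = $1,607.92 − $111.27 = $1,496.65
Local income tax: $1,496.65 × 0.016 = $23.95
Federal tax withheld: $1,496.65 × 0.23 = $344.23
SDI: $1,607.92 × 0.005 = $8.04
Paid family leave insurance: $1,607.92 × 0.009 = $14.47
Dental insurance premium: $159.43
Fitness reimbursement repayment: $57.63
Total deductions = $58.85 + $52.42 + $23.95 + $344.23 + $8.04 + $14.47 + $159.43 + $57.63 = $719.02
Net pay = $1,607.92 − $719.02 = $888.90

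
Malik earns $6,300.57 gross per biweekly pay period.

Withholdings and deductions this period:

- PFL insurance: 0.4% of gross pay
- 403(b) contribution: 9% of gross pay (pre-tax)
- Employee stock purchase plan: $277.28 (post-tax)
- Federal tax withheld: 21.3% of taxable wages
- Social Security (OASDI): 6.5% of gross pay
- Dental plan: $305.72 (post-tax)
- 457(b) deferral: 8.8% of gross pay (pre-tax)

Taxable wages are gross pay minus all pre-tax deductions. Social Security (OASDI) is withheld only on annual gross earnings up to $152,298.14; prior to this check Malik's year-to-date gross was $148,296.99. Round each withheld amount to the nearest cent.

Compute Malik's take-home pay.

403(b) contribution: $6,300.57 × 0.09 = $567.05
457(b) deferral: $6,300.57 × 0.088 = $554.45
Pre-tax total = $567.05 + $554.45 = $1,121.50
Taxable wages = $6,300.57 − $1,121.50 = $5,179.07
Federal tax withheld: $5,179.07 × 0.213 = $1,103.14
PFL insurance: $6,300.57 × 0.004 = $25.20
Social Security (OASDI): only $152,298.14 − $148,296.99 = $4,001.15 of this check is subject → $4,001.15 × 0.065 = $260.07
Employee stock purchase plan: $277.28
Dental plan: $305.72
Total deductions = $567.05 + $554.45 + $1,103.14 + $25.20 + $260.07 + $277.28 + $305.72 = $3,092.91
Net pay = $6,300.57 − $3,092.91 = $3,207.66

$3,207.66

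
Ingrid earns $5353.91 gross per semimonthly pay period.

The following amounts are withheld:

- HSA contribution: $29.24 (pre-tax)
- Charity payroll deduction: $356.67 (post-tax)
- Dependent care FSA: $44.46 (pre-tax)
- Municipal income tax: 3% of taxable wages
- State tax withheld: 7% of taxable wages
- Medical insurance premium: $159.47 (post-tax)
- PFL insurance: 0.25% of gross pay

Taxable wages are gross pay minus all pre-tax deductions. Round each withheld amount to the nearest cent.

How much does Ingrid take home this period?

$4222.67

Dependent care FSA: $44.46
HSA contribution: $29.24
Pre-tax total = $44.46 + $29.24 = $73.70
Taxable wages = $5353.91 − $73.70 = $5280.21
Municipal income tax: $5280.21 × 0.03 = $158.41
State tax withheld: $5280.21 × 0.07 = $369.61
PFL insurance: $5353.91 × 0.0025 = $13.38
Charity payroll deduction: $356.67
Medical insurance premium: $159.47
Total deductions = $44.46 + $29.24 + $158.41 + $369.61 + $13.38 + $356.67 + $159.47 = $1131.24
Net pay = $5353.91 − $1131.24 = $4222.67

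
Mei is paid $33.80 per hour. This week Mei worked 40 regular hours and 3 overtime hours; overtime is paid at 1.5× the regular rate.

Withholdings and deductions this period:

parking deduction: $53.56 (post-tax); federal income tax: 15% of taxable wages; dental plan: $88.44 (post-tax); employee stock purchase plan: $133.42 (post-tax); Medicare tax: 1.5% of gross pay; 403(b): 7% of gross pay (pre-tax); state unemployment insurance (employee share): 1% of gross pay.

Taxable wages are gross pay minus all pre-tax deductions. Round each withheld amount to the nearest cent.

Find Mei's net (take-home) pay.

$875.97

Regular pay: 40 × $33.80 = $1352.00
Overtime pay: 3 × $33.80 × 1.5 = $152.10
Gross pay = $1352.00 + $152.10 = $1504.10
403(b): $1504.10 × 0.07 = $105.29
Taxable wages = $1504.10 − $105.29 = $1398.81
Federal income tax: $1398.81 × 0.15 = $209.82
Medicare tax: $1504.10 × 0.015 = $22.56
State unemployment insurance (employee share): $1504.10 × 0.01 = $15.04
Parking deduction: $53.56
Dental plan: $88.44
Employee stock purchase plan: $133.42
Total deductions = $105.29 + $209.82 + $22.56 + $15.04 + $53.56 + $88.44 + $133.42 = $628.13
Net pay = $1504.10 − $628.13 = $875.97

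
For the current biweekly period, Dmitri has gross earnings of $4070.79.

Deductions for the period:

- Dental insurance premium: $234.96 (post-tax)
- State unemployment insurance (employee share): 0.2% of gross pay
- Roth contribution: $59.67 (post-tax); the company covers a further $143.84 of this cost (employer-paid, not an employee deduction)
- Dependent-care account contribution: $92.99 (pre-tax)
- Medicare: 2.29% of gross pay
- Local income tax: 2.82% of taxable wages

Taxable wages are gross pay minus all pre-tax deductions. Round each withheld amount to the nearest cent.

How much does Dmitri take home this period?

Dependent-care account contribution: $92.99
Taxable wages = $4070.79 − $92.99 = $3977.80
Local income tax: $3977.80 × 0.0282 = $112.17
State unemployment insurance (employee share): $4070.79 × 0.002 = $8.14
Medicare: $4070.79 × 0.0229 = $93.22
Roth contribution: $59.67
Dental insurance premium: $234.96
(Employer's $143.84 toward Roth contribution is not withheld from the employee.)
Total deductions = $92.99 + $112.17 + $8.14 + $93.22 + $59.67 + $234.96 = $601.15
Net pay = $4070.79 − $601.15 = $3469.64

$3469.64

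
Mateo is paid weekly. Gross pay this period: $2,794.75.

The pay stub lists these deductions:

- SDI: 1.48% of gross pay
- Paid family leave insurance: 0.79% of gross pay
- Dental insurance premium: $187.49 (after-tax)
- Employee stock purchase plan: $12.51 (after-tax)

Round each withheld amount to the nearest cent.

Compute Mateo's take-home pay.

SDI: $2,794.75 × 0.0148 = $41.36
Paid family leave insurance: $2,794.75 × 0.0079 = $22.08
Employee stock purchase plan: $12.51
Dental insurance premium: $187.49
Total deductions = $41.36 + $22.08 + $12.51 + $187.49 = $263.44
Net pay = $2,794.75 − $263.44 = $2,531.31

$2,531.31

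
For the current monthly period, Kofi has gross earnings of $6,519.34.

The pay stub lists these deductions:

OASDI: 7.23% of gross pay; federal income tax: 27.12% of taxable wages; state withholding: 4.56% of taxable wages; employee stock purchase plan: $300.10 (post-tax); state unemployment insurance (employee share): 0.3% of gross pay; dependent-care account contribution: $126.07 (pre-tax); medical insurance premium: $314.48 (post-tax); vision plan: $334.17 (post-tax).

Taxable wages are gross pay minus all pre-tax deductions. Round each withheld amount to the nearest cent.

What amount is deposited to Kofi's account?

$2,928.23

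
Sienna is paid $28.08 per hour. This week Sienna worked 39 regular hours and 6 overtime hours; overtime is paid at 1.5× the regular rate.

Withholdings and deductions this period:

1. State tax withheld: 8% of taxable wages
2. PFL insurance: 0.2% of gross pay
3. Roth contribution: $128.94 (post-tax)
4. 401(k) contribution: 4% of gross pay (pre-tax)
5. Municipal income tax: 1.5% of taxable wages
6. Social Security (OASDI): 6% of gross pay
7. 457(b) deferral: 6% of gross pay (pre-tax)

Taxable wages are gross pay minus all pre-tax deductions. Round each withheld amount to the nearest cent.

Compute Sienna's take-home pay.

Regular pay: 39 × $28.08 = $1,095.12
Overtime pay: 6 × $28.08 × 1.5 = $252.72
Gross pay = $1,095.12 + $252.72 = $1,347.84
457(b) deferral: $1,347.84 × 0.06 = $80.87
401(k) contribution: $1,347.84 × 0.04 = $53.91
Pre-tax total = $80.87 + $53.91 = $134.78
Taxable wages = $1,347.84 − $134.78 = $1,213.06
State tax withheld: $1,213.06 × 0.08 = $97.04
Municipal income tax: $1,213.06 × 0.015 = $18.20
PFL insurance: $1,347.84 × 0.002 = $2.70
Social Security (OASDI): $1,347.84 × 0.06 = $80.87
Roth contribution: $128.94
Total deductions = $80.87 + $53.91 + $97.04 + $18.20 + $2.70 + $80.87 + $128.94 = $462.53
Net pay = $1,347.84 − $462.53 = $885.31

$885.31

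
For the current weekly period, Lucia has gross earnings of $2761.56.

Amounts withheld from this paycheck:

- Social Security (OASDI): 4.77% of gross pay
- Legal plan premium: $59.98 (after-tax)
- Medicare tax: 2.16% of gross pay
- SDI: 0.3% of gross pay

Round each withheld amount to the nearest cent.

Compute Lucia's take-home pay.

SDI: $2761.56 × 0.003 = $8.28
Social Security (OASDI): $2761.56 × 0.0477 = $131.73
Medicare tax: $2761.56 × 0.0216 = $59.65
Legal plan premium: $59.98
Total deductions = $8.28 + $131.73 + $59.65 + $59.98 = $259.64
Net pay = $2761.56 − $259.64 = $2501.92

$2501.92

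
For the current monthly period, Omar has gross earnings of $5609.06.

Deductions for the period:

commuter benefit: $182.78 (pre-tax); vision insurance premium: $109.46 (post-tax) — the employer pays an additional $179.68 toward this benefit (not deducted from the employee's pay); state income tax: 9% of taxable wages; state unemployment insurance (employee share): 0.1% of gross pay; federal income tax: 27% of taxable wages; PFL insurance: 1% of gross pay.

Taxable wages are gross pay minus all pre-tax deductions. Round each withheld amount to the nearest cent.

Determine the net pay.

$3301.65

Commuter benefit: $182.78
Taxable wages = $5609.06 − $182.78 = $5426.28
Federal income tax: $5426.28 × 0.27 = $1465.10
State income tax: $5426.28 × 0.09 = $488.37
PFL insurance: $5609.06 × 0.01 = $56.09
State unemployment insurance (employee share): $5609.06 × 0.001 = $5.61
Vision insurance premium: $109.46
(Employer's $179.68 toward vision insurance premium is not withheld from the employee.)
Total deductions = $182.78 + $1465.10 + $488.37 + $56.09 + $5.61 + $109.46 = $2307.41
Net pay = $5609.06 − $2307.41 = $3301.65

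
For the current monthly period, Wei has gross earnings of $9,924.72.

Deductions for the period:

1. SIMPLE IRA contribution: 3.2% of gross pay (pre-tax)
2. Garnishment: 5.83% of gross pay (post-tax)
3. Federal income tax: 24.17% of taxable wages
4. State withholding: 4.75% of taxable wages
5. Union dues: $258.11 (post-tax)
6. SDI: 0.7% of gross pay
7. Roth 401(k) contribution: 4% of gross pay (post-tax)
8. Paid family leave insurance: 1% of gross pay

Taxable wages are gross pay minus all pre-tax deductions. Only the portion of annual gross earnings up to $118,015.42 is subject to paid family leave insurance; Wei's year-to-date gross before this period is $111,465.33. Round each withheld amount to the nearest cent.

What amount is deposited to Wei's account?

SIMPLE IRA contribution: $9,924.72 × 0.032 = $317.59
Taxable wages = $9,924.72 − $317.59 = $9,607.13
State withholding: $9,607.13 × 0.0475 = $456.34
Federal income tax: $9,607.13 × 0.2417 = $2,322.04
Paid family leave insurance: only $118,015.42 − $111,465.33 = $6,550.09 of this check is subject → $6,550.09 × 0.01 = $65.50
SDI: $9,924.72 × 0.007 = $69.47
Garnishment: $9,924.72 × 0.0583 = $578.61
Roth 401(k) contribution: $9,924.72 × 0.04 = $396.99
Union dues: $258.11
Total deductions = $317.59 + $456.34 + $2,322.04 + $65.50 + $69.47 + $578.61 + $396.99 + $258.11 = $4,464.65
Net pay = $9,924.72 − $4,464.65 = $5,460.07

$5,460.07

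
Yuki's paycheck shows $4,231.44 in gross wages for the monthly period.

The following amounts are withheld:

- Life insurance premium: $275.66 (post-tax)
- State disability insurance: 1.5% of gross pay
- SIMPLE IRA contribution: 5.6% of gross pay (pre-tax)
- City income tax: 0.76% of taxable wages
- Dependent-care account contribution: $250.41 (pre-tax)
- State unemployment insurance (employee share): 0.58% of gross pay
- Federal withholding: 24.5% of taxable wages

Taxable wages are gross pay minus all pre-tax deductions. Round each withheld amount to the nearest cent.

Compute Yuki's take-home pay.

$2,434.65

SIMPLE IRA contribution: $4,231.44 × 0.056 = $236.96
Dependent-care account contribution: $250.41
Pre-tax total = $236.96 + $250.41 = $487.37
Taxable wages = $4,231.44 − $487.37 = $3,744.07
Federal withholding: $3,744.07 × 0.245 = $917.30
City income tax: $3,744.07 × 0.0076 = $28.45
State disability insurance: $4,231.44 × 0.015 = $63.47
State unemployment insurance (employee share): $4,231.44 × 0.0058 = $24.54
Life insurance premium: $275.66
Total deductions = $236.96 + $250.41 + $917.30 + $28.45 + $63.47 + $24.54 + $275.66 = $1,796.79
Net pay = $4,231.44 − $1,796.79 = $2,434.65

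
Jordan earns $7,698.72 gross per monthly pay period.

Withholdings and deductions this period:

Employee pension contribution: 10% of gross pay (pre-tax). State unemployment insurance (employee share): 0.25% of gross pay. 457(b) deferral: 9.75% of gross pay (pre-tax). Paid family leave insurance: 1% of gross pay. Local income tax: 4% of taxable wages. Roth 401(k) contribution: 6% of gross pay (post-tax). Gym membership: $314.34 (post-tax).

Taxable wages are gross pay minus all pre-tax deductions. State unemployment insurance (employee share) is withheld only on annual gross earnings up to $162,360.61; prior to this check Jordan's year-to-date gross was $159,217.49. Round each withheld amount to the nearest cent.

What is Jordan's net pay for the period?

457(b) deferral: $7,698.72 × 0.0975 = $750.63
Employee pension contribution: $7,698.72 × 0.1 = $769.87
Pre-tax total = $750.63 + $769.87 = $1,520.50
Taxable wages = $7,698.72 − $1,520.50 = $6,178.22
Local income tax: $6,178.22 × 0.04 = $247.13
State unemployment insurance (employee share): only $162,360.61 − $159,217.49 = $3,143.12 of this check is subject → $3,143.12 × 0.0025 = $7.86
Paid family leave insurance: $7,698.72 × 0.01 = $76.99
Roth 401(k) contribution: $7,698.72 × 0.06 = $461.92
Gym membership: $314.34
Total deductions = $750.63 + $769.87 + $247.13 + $7.86 + $76.99 + $461.92 + $314.34 = $2,628.74
Net pay = $7,698.72 − $2,628.74 = $5,069.98

$5,069.98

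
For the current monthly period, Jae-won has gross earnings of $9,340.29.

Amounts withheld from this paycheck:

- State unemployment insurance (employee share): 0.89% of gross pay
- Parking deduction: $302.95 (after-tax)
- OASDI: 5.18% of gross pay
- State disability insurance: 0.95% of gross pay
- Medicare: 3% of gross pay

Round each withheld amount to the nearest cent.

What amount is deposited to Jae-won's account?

State disability insurance: $9,340.29 × 0.0095 = $88.73
Medicare: $9,340.29 × 0.03 = $280.21
OASDI: $9,340.29 × 0.0518 = $483.83
State unemployment insurance (employee share): $9,340.29 × 0.0089 = $83.13
Parking deduction: $302.95
Total deductions = $88.73 + $280.21 + $483.83 + $83.13 + $302.95 = $1,238.85
Net pay = $9,340.29 − $1,238.85 = $8,101.44

$8,101.44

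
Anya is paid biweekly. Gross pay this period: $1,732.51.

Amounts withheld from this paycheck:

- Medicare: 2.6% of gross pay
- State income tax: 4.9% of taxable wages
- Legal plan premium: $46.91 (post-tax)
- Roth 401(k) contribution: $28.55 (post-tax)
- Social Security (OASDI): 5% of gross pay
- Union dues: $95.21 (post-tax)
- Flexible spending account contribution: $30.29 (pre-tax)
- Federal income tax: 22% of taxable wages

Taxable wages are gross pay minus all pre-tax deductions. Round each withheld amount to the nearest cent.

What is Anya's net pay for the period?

$941.97

Flexible spending account contribution: $30.29
Taxable wages = $1,732.51 − $30.29 = $1,702.22
Federal income tax: $1,702.22 × 0.22 = $374.49
State income tax: $1,702.22 × 0.049 = $83.41
Medicare: $1,732.51 × 0.026 = $45.05
Social Security (OASDI): $1,732.51 × 0.05 = $86.63
Roth 401(k) contribution: $28.55
Union dues: $95.21
Legal plan premium: $46.91
Total deductions = $30.29 + $374.49 + $83.41 + $45.05 + $86.63 + $28.55 + $95.21 + $46.91 = $790.54
Net pay = $1,732.51 − $790.54 = $941.97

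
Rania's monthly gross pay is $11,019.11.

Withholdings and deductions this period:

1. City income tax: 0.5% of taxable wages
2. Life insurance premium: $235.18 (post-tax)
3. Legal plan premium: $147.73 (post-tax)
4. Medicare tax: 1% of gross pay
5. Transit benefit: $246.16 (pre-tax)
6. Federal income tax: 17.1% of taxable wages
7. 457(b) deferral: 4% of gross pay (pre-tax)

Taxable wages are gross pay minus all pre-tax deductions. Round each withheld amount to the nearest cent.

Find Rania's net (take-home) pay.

$8,020.63

Transit benefit: $246.16
457(b) deferral: $11,019.11 × 0.04 = $440.76
Pre-tax total = $246.16 + $440.76 = $686.92
Taxable wages = $11,019.11 − $686.92 = $10,332.19
City income tax: $10,332.19 × 0.005 = $51.66
Federal income tax: $10,332.19 × 0.171 = $1,766.80
Medicare tax: $11,019.11 × 0.01 = $110.19
Legal plan premium: $147.73
Life insurance premium: $235.18
Total deductions = $246.16 + $440.76 + $51.66 + $1,766.80 + $110.19 + $147.73 + $235.18 = $2,998.48
Net pay = $11,019.11 − $2,998.48 = $8,020.63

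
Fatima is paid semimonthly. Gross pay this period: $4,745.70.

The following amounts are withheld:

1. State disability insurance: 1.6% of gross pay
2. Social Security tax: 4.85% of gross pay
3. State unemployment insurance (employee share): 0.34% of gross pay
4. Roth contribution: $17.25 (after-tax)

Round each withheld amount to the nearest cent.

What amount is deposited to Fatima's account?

State disability insurance: $4,745.70 × 0.016 = $75.93
Social Security tax: $4,745.70 × 0.0485 = $230.17
State unemployment insurance (employee share): $4,745.70 × 0.0034 = $16.14
Roth contribution: $17.25
Total deductions = $75.93 + $230.17 + $16.14 + $17.25 = $339.49
Net pay = $4,745.70 − $339.49 = $4,406.21

$4,406.21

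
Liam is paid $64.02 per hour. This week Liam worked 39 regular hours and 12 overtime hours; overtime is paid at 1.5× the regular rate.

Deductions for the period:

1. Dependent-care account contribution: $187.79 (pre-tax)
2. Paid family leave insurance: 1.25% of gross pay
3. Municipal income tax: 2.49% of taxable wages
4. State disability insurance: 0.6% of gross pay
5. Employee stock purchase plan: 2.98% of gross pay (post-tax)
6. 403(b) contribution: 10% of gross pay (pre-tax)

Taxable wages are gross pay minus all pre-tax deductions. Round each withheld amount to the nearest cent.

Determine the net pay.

Regular pay: 39 × $64.02 = $2,496.78
Overtime pay: 12 × $64.02 × 1.5 = $1,152.36
Gross pay = $2,496.78 + $1,152.36 = $3,649.14
403(b) contribution: $3,649.14 × 0.1 = $364.91
Dependent-care account contribution: $187.79
Pre-tax total = $364.91 + $187.79 = $552.70
Taxable wages = $3,649.14 − $552.70 = $3,096.44
Municipal income tax: $3,096.44 × 0.0249 = $77.10
Paid family leave insurance: $3,649.14 × 0.0125 = $45.61
State disability insurance: $3,649.14 × 0.006 = $21.89
Employee stock purchase plan: $3,649.14 × 0.0298 = $108.74
Total deductions = $364.91 + $187.79 + $77.10 + $45.61 + $21.89 + $108.74 = $806.04
Net pay = $3,649.14 − $806.04 = $2,843.10

$2,843.10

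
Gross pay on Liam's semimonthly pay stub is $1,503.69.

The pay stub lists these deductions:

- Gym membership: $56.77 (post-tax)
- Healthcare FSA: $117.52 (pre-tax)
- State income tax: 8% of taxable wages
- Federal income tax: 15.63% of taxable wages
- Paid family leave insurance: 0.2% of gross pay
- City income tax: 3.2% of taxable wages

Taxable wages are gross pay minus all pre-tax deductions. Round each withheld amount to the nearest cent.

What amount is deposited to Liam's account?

$954.48

Healthcare FSA: $117.52
Taxable wages = $1,503.69 − $117.52 = $1,386.17
Federal income tax: $1,386.17 × 0.1563 = $216.66
City income tax: $1,386.17 × 0.032 = $44.36
State income tax: $1,386.17 × 0.08 = $110.89
Paid family leave insurance: $1,503.69 × 0.002 = $3.01
Gym membership: $56.77
Total deductions = $117.52 + $216.66 + $44.36 + $110.89 + $3.01 + $56.77 = $549.21
Net pay = $1,503.69 − $549.21 = $954.48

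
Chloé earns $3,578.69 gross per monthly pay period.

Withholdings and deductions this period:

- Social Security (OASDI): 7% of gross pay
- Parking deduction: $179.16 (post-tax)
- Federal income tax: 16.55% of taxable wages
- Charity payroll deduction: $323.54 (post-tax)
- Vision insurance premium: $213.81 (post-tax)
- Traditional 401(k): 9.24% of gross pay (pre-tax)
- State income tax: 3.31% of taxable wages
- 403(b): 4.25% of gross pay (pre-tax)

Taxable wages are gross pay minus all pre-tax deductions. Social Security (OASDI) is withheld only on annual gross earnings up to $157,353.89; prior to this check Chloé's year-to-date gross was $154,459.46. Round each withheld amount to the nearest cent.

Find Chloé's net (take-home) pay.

403(b): $3,578.69 × 0.0425 = $152.09
Traditional 401(k): $3,578.69 × 0.0924 = $330.67
Pre-tax total = $152.09 + $330.67 = $482.76
Taxable wages = $3,578.69 − $482.76 = $3,095.93
State income tax: $3,095.93 × 0.0331 = $102.48
Federal income tax: $3,095.93 × 0.1655 = $512.38
Social Security (OASDI): only $157,353.89 − $154,459.46 = $2,894.43 of this check is subject → $2,894.43 × 0.07 = $202.61
Parking deduction: $179.16
Vision insurance premium: $213.81
Charity payroll deduction: $323.54
Total deductions = $152.09 + $330.67 + $102.48 + $512.38 + $202.61 + $179.16 + $213.81 + $323.54 = $2,016.74
Net pay = $3,578.69 − $2,016.74 = $1,561.95

$1,561.95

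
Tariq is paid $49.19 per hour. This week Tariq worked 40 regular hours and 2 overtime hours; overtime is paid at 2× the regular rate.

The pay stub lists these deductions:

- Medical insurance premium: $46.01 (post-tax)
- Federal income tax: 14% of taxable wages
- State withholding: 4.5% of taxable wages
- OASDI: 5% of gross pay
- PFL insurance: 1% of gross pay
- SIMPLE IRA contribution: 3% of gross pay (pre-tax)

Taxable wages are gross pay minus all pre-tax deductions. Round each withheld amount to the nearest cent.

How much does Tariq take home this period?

$1,535.17

Regular pay: 40 × $49.19 = $1,967.60
Overtime pay: 2 × $49.19 × 2 = $196.76
Gross pay = $1,967.60 + $196.76 = $2,164.36
SIMPLE IRA contribution: $2,164.36 × 0.03 = $64.93
Taxable wages = $2,164.36 − $64.93 = $2,099.43
Federal income tax: $2,099.43 × 0.14 = $293.92
State withholding: $2,099.43 × 0.045 = $94.47
PFL insurance: $2,164.36 × 0.01 = $21.64
OASDI: $2,164.36 × 0.05 = $108.22
Medical insurance premium: $46.01
Total deductions = $64.93 + $293.92 + $94.47 + $21.64 + $108.22 + $46.01 = $629.19
Net pay = $2,164.36 − $629.19 = $1,535.17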